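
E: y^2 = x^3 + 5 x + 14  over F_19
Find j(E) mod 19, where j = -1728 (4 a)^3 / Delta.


Delta = -16(4 a^3 + 27 b^2) mod 19 = 10
-1728 * (4 a)^3 = -1728 * (4*5)^3 mod 19 = 1
j = 1 * 10^(-1) mod 19 = 2

j = 2 (mod 19)


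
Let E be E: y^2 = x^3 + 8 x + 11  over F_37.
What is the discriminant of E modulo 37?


4 a^3 + 27 b^2 = 4*8^3 + 27*11^2 = 2048 + 3267 = 5315
Delta = -16 * (5315) = -85040
Delta mod 37 = 23

Delta = 23 (mod 37)


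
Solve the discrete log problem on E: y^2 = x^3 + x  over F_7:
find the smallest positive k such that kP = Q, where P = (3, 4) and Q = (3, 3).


Enumerate multiples of P until we hit Q = (3, 3):
  1P = (3, 4)
  2P = (1, 3)
  3P = (5, 2)
  4P = (0, 0)
  5P = (5, 5)
  6P = (1, 4)
  7P = (3, 3)
Match found at i = 7.

k = 7


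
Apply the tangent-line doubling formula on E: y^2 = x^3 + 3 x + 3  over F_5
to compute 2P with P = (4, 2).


Doubling: s = (3 x1^2 + a) / (2 y1)
s = (3*4^2 + 3) / (2*2) mod 5 = 4
x3 = s^2 - 2 x1 mod 5 = 4^2 - 2*4 = 3
y3 = s (x1 - x3) - y1 mod 5 = 4 * (4 - 3) - 2 = 2

2P = (3, 2)


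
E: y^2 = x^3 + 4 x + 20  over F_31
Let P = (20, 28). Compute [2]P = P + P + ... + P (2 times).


k = 2 = 10_2 (binary, LSB first: 01)
Double-and-add from P = (20, 28):
  bit 0 = 0: acc unchanged = O
  bit 1 = 1: acc = O + (27, 23) = (27, 23)

2P = (27, 23)


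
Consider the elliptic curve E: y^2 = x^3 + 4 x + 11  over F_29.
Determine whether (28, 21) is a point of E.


Check whether y^2 = x^3 + 4 x + 11 (mod 29) for (x, y) = (28, 21).
LHS: y^2 = 21^2 mod 29 = 6
RHS: x^3 + 4 x + 11 = 28^3 + 4*28 + 11 mod 29 = 6
LHS = RHS

Yes, on the curve


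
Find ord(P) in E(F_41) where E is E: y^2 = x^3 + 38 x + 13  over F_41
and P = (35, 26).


Compute successive multiples of P until we hit O:
  1P = (35, 26)
  2P = (14, 3)
  3P = (17, 23)
  4P = (38, 35)
  5P = (18, 25)
  6P = (9, 31)
  7P = (29, 17)
  8P = (10, 32)
  ... (continuing to 40P)
  40P = O

ord(P) = 40


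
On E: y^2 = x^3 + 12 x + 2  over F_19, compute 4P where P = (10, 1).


k = 4 = 100_2 (binary, LSB first: 001)
Double-and-add from P = (10, 1):
  bit 0 = 0: acc unchanged = O
  bit 1 = 0: acc unchanged = O
  bit 2 = 1: acc = O + (5, 4) = (5, 4)

4P = (5, 4)


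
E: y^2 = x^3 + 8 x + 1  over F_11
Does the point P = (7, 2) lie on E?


Check whether y^2 = x^3 + 8 x + 1 (mod 11) for (x, y) = (7, 2).
LHS: y^2 = 2^2 mod 11 = 4
RHS: x^3 + 8 x + 1 = 7^3 + 8*7 + 1 mod 11 = 4
LHS = RHS

Yes, on the curve


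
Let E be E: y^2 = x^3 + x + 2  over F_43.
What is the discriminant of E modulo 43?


4 a^3 + 27 b^2 = 4*1^3 + 27*2^2 = 4 + 108 = 112
Delta = -16 * (112) = -1792
Delta mod 43 = 14

Delta = 14 (mod 43)


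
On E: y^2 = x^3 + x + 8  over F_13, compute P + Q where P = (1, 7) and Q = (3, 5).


P != Q, so use the chord formula.
s = (y2 - y1) / (x2 - x1) = (11) / (2) mod 13 = 12
x3 = s^2 - x1 - x2 mod 13 = 12^2 - 1 - 3 = 10
y3 = s (x1 - x3) - y1 mod 13 = 12 * (1 - 10) - 7 = 2

P + Q = (10, 2)


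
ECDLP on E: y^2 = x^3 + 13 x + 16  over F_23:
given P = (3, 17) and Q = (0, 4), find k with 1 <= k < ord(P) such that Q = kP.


Enumerate multiples of P until we hit Q = (0, 4):
  1P = (3, 17)
  2P = (0, 19)
  3P = (0, 4)
Match found at i = 3.

k = 3


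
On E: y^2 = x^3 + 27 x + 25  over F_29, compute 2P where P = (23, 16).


Doubling: s = (3 x1^2 + a) / (2 y1)
s = (3*23^2 + 27) / (2*16) mod 29 = 16
x3 = s^2 - 2 x1 mod 29 = 16^2 - 2*23 = 7
y3 = s (x1 - x3) - y1 mod 29 = 16 * (23 - 7) - 16 = 8

2P = (7, 8)


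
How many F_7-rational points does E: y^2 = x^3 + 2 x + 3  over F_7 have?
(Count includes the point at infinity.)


For each x in F_7, count y with y^2 = x^3 + 2 x + 3 mod 7:
  x = 2: RHS = 1, y in [1, 6]  -> 2 point(s)
  x = 3: RHS = 1, y in [1, 6]  -> 2 point(s)
  x = 6: RHS = 0, y in [0]  -> 1 point(s)
Affine points: 5. Add the point at infinity: total = 6.

#E(F_7) = 6


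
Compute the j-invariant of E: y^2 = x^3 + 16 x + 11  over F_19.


Delta = -16(4 a^3 + 27 b^2) mod 19 = 15
-1728 * (4 a)^3 = -1728 * (4*16)^3 mod 19 = 1
j = 1 * 15^(-1) mod 19 = 14

j = 14 (mod 19)


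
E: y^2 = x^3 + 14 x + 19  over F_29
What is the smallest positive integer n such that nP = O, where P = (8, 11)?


Compute successive multiples of P until we hit O:
  1P = (8, 11)
  2P = (12, 28)
  3P = (18, 19)
  4P = (28, 2)
  5P = (23, 3)
  6P = (22, 10)
  7P = (3, 28)
  8P = (11, 5)
  ... (continuing to 36P)
  36P = O

ord(P) = 36


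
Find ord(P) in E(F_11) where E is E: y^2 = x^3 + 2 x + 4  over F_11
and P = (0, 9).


Compute successive multiples of P until we hit O:
  1P = (0, 9)
  2P = (3, 9)
  3P = (8, 2)
  4P = (6, 10)
  5P = (9, 6)
  6P = (7, 8)
  7P = (2, 7)
  8P = (10, 1)
  ... (continuing to 17P)
  17P = O

ord(P) = 17


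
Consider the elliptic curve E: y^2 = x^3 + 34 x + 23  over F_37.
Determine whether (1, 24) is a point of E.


Check whether y^2 = x^3 + 34 x + 23 (mod 37) for (x, y) = (1, 24).
LHS: y^2 = 24^2 mod 37 = 21
RHS: x^3 + 34 x + 23 = 1^3 + 34*1 + 23 mod 37 = 21
LHS = RHS

Yes, on the curve


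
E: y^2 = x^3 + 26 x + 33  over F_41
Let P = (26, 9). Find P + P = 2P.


Doubling: s = (3 x1^2 + a) / (2 y1)
s = (3*26^2 + 26) / (2*9) mod 41 = 23
x3 = s^2 - 2 x1 mod 41 = 23^2 - 2*26 = 26
y3 = s (x1 - x3) - y1 mod 41 = 23 * (26 - 26) - 9 = 32

2P = (26, 32)


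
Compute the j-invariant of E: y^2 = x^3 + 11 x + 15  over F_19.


Delta = -16(4 a^3 + 27 b^2) mod 19 = 16
-1728 * (4 a)^3 = -1728 * (4*11)^3 mod 19 = 7
j = 7 * 16^(-1) mod 19 = 4

j = 4 (mod 19)


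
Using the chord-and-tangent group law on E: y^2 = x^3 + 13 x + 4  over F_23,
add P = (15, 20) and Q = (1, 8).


P != Q, so use the chord formula.
s = (y2 - y1) / (x2 - x1) = (11) / (9) mod 23 = 14
x3 = s^2 - x1 - x2 mod 23 = 14^2 - 15 - 1 = 19
y3 = s (x1 - x3) - y1 mod 23 = 14 * (15 - 19) - 20 = 16

P + Q = (19, 16)


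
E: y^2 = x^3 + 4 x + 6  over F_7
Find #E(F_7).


For each x in F_7, count y with y^2 = x^3 + 4 x + 6 mod 7:
  x = 1: RHS = 4, y in [2, 5]  -> 2 point(s)
  x = 2: RHS = 1, y in [1, 6]  -> 2 point(s)
  x = 4: RHS = 2, y in [3, 4]  -> 2 point(s)
  x = 5: RHS = 4, y in [2, 5]  -> 2 point(s)
  x = 6: RHS = 1, y in [1, 6]  -> 2 point(s)
Affine points: 10. Add the point at infinity: total = 11.

#E(F_7) = 11


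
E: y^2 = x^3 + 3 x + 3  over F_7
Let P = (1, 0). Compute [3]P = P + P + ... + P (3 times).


k = 3 = 11_2 (binary, LSB first: 11)
Double-and-add from P = (1, 0):
  bit 0 = 1: acc = O + (1, 0) = (1, 0)
  bit 1 = 1: acc = (1, 0) + O = (1, 0)

3P = (1, 0)


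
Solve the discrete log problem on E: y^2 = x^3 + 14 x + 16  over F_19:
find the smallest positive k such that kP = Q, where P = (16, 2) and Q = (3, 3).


Enumerate multiples of P until we hit Q = (3, 3):
  1P = (16, 2)
  2P = (3, 3)
Match found at i = 2.

k = 2


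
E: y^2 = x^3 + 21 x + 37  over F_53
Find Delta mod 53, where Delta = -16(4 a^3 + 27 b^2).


4 a^3 + 27 b^2 = 4*21^3 + 27*37^2 = 37044 + 36963 = 74007
Delta = -16 * (74007) = -1184112
Delta mod 53 = 14

Delta = 14 (mod 53)


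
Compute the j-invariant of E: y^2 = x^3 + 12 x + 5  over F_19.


Delta = -16(4 a^3 + 27 b^2) mod 19 = 18
-1728 * (4 a)^3 = -1728 * (4*12)^3 mod 19 = 12
j = 12 * 18^(-1) mod 19 = 7

j = 7 (mod 19)


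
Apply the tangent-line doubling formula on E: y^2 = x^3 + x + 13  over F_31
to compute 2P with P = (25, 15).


Doubling: s = (3 x1^2 + a) / (2 y1)
s = (3*25^2 + 1) / (2*15) mod 31 = 15
x3 = s^2 - 2 x1 mod 31 = 15^2 - 2*25 = 20
y3 = s (x1 - x3) - y1 mod 31 = 15 * (25 - 20) - 15 = 29

2P = (20, 29)


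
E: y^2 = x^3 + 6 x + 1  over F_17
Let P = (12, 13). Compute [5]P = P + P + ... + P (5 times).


k = 5 = 101_2 (binary, LSB first: 101)
Double-and-add from P = (12, 13):
  bit 0 = 1: acc = O + (12, 13) = (12, 13)
  bit 1 = 0: acc unchanged = (12, 13)
  bit 2 = 1: acc = (12, 13) + (4, 2) = (9, 6)

5P = (9, 6)


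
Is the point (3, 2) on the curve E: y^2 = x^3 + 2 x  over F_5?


Check whether y^2 = x^3 + 2 x + 0 (mod 5) for (x, y) = (3, 2).
LHS: y^2 = 2^2 mod 5 = 4
RHS: x^3 + 2 x + 0 = 3^3 + 2*3 + 0 mod 5 = 3
LHS != RHS

No, not on the curve


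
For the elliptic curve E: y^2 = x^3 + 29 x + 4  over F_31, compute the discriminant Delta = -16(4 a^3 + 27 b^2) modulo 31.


4 a^3 + 27 b^2 = 4*29^3 + 27*4^2 = 97556 + 432 = 97988
Delta = -16 * (97988) = -1567808
Delta mod 31 = 17

Delta = 17 (mod 31)


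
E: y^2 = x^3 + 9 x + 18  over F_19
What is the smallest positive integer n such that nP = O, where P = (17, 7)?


Compute successive multiples of P until we hit O:
  1P = (17, 7)
  2P = (11, 2)
  3P = (7, 14)
  4P = (1, 16)
  5P = (10, 14)
  6P = (12, 7)
  7P = (9, 12)
  8P = (2, 5)
  ... (continuing to 22P)
  22P = O

ord(P) = 22


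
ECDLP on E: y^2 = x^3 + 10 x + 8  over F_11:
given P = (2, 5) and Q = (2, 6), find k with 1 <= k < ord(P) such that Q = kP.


Enumerate multiples of P until we hit Q = (2, 6):
  1P = (2, 5)
  2P = (7, 6)
  3P = (6, 3)
  4P = (6, 8)
  5P = (7, 5)
  6P = (2, 6)
Match found at i = 6.

k = 6


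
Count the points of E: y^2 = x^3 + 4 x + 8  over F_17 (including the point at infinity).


For each x in F_17, count y with y^2 = x^3 + 4 x + 8 mod 17:
  x = 0: RHS = 8, y in [5, 12]  -> 2 point(s)
  x = 1: RHS = 13, y in [8, 9]  -> 2 point(s)
  x = 3: RHS = 13, y in [8, 9]  -> 2 point(s)
  x = 5: RHS = 0, y in [0]  -> 1 point(s)
  x = 8: RHS = 8, y in [5, 12]  -> 2 point(s)
  x = 9: RHS = 8, y in [5, 12]  -> 2 point(s)
  x = 12: RHS = 16, y in [4, 13]  -> 2 point(s)
  x = 13: RHS = 13, y in [8, 9]  -> 2 point(s)
  x = 15: RHS = 9, y in [3, 14]  -> 2 point(s)
Affine points: 17. Add the point at infinity: total = 18.

#E(F_17) = 18


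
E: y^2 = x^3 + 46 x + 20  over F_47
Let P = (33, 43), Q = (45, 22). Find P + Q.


P != Q, so use the chord formula.
s = (y2 - y1) / (x2 - x1) = (26) / (12) mod 47 = 10
x3 = s^2 - x1 - x2 mod 47 = 10^2 - 33 - 45 = 22
y3 = s (x1 - x3) - y1 mod 47 = 10 * (33 - 22) - 43 = 20

P + Q = (22, 20)


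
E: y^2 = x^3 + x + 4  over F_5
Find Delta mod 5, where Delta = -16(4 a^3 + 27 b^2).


4 a^3 + 27 b^2 = 4*1^3 + 27*4^2 = 4 + 432 = 436
Delta = -16 * (436) = -6976
Delta mod 5 = 4

Delta = 4 (mod 5)


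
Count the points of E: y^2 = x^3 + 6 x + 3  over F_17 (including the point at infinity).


For each x in F_17, count y with y^2 = x^3 + 6 x + 3 mod 17:
  x = 6: RHS = 0, y in [0]  -> 1 point(s)
  x = 8: RHS = 2, y in [6, 11]  -> 2 point(s)
  x = 9: RHS = 4, y in [2, 15]  -> 2 point(s)
  x = 10: RHS = 9, y in [3, 14]  -> 2 point(s)
  x = 12: RHS = 1, y in [1, 16]  -> 2 point(s)
  x = 13: RHS = 0, y in [0]  -> 1 point(s)
  x = 14: RHS = 9, y in [3, 14]  -> 2 point(s)
  x = 15: RHS = 0, y in [0]  -> 1 point(s)
  x = 16: RHS = 13, y in [8, 9]  -> 2 point(s)
Affine points: 15. Add the point at infinity: total = 16.

#E(F_17) = 16


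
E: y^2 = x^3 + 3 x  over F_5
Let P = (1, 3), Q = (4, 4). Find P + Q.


P != Q, so use the chord formula.
s = (y2 - y1) / (x2 - x1) = (1) / (3) mod 5 = 2
x3 = s^2 - x1 - x2 mod 5 = 2^2 - 1 - 4 = 4
y3 = s (x1 - x3) - y1 mod 5 = 2 * (1 - 4) - 3 = 1

P + Q = (4, 1)


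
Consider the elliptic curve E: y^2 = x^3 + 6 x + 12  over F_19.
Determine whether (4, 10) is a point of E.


Check whether y^2 = x^3 + 6 x + 12 (mod 19) for (x, y) = (4, 10).
LHS: y^2 = 10^2 mod 19 = 5
RHS: x^3 + 6 x + 12 = 4^3 + 6*4 + 12 mod 19 = 5
LHS = RHS

Yes, on the curve


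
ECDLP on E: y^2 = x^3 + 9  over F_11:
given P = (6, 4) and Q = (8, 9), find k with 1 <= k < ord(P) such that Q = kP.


Enumerate multiples of P until we hit Q = (8, 9):
  1P = (6, 4)
  2P = (8, 2)
  3P = (9, 10)
  4P = (0, 8)
  5P = (3, 5)
  6P = (7, 0)
  7P = (3, 6)
  8P = (0, 3)
  9P = (9, 1)
  10P = (8, 9)
Match found at i = 10.

k = 10


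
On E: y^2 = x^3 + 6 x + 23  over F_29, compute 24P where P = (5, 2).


k = 24 = 11000_2 (binary, LSB first: 00011)
Double-and-add from P = (5, 2):
  bit 0 = 0: acc unchanged = O
  bit 1 = 0: acc unchanged = O
  bit 2 = 0: acc unchanged = O
  bit 3 = 1: acc = O + (13, 6) = (13, 6)
  bit 4 = 1: acc = (13, 6) + (9, 20) = (12, 5)

24P = (12, 5)


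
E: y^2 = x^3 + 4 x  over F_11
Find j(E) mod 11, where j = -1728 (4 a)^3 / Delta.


Delta = -16(4 a^3 + 27 b^2) mod 11 = 7
-1728 * (4 a)^3 = -1728 * (4*4)^3 mod 11 = 7
j = 7 * 7^(-1) mod 11 = 1

j = 1 (mod 11)


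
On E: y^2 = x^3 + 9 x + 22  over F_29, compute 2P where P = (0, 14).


Doubling: s = (3 x1^2 + a) / (2 y1)
s = (3*0^2 + 9) / (2*14) mod 29 = 20
x3 = s^2 - 2 x1 mod 29 = 20^2 - 2*0 = 23
y3 = s (x1 - x3) - y1 mod 29 = 20 * (0 - 23) - 14 = 19

2P = (23, 19)


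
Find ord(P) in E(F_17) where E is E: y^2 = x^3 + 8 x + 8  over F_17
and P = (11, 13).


Compute successive multiples of P until we hit O:
  1P = (11, 13)
  2P = (14, 5)
  3P = (1, 0)
  4P = (14, 12)
  5P = (11, 4)
  6P = O

ord(P) = 6


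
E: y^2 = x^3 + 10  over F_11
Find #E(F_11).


For each x in F_11, count y with y^2 = x^3 + 0 x + 10 mod 11:
  x = 1: RHS = 0, y in [0]  -> 1 point(s)
  x = 3: RHS = 4, y in [2, 9]  -> 2 point(s)
  x = 5: RHS = 3, y in [5, 6]  -> 2 point(s)
  x = 7: RHS = 1, y in [1, 10]  -> 2 point(s)
  x = 8: RHS = 5, y in [4, 7]  -> 2 point(s)
  x = 10: RHS = 9, y in [3, 8]  -> 2 point(s)
Affine points: 11. Add the point at infinity: total = 12.

#E(F_11) = 12


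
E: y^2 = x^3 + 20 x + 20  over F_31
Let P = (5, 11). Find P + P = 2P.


Doubling: s = (3 x1^2 + a) / (2 y1)
s = (3*5^2 + 20) / (2*11) mod 31 = 17
x3 = s^2 - 2 x1 mod 31 = 17^2 - 2*5 = 0
y3 = s (x1 - x3) - y1 mod 31 = 17 * (5 - 0) - 11 = 12

2P = (0, 12)


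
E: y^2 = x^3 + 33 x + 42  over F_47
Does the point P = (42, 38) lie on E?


Check whether y^2 = x^3 + 33 x + 42 (mod 47) for (x, y) = (42, 38).
LHS: y^2 = 38^2 mod 47 = 34
RHS: x^3 + 33 x + 42 = 42^3 + 33*42 + 42 mod 47 = 34
LHS = RHS

Yes, on the curve


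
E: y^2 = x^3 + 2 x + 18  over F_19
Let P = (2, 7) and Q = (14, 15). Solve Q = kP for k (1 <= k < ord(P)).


Enumerate multiples of P until we hit Q = (14, 15):
  1P = (2, 7)
  2P = (16, 17)
  3P = (5, 18)
  4P = (17, 14)
  5P = (9, 10)
  6P = (14, 15)
Match found at i = 6.

k = 6


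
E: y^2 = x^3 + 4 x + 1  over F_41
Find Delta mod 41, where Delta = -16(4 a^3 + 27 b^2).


4 a^3 + 27 b^2 = 4*4^3 + 27*1^2 = 256 + 27 = 283
Delta = -16 * (283) = -4528
Delta mod 41 = 23

Delta = 23 (mod 41)


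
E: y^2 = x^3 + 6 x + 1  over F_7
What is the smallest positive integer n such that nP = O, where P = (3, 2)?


Compute successive multiples of P until we hit O:
  1P = (3, 2)
  2P = (3, 5)
  3P = O

ord(P) = 3


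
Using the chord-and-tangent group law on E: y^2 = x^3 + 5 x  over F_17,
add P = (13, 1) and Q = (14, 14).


P != Q, so use the chord formula.
s = (y2 - y1) / (x2 - x1) = (13) / (1) mod 17 = 13
x3 = s^2 - x1 - x2 mod 17 = 13^2 - 13 - 14 = 6
y3 = s (x1 - x3) - y1 mod 17 = 13 * (13 - 6) - 1 = 5

P + Q = (6, 5)


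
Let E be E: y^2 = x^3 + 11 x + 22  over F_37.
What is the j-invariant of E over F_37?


Delta = -16(4 a^3 + 27 b^2) mod 37 = 26
-1728 * (4 a)^3 = -1728 * (4*11)^3 mod 37 = 36
j = 36 * 26^(-1) mod 37 = 27

j = 27 (mod 37)


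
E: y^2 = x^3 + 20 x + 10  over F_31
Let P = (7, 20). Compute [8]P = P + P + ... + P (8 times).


k = 8 = 1000_2 (binary, LSB first: 0001)
Double-and-add from P = (7, 20):
  bit 0 = 0: acc unchanged = O
  bit 1 = 0: acc unchanged = O
  bit 2 = 0: acc unchanged = O
  bit 3 = 1: acc = O + (10, 30) = (10, 30)

8P = (10, 30)


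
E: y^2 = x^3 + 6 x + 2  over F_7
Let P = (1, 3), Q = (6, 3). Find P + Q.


P != Q, so use the chord formula.
s = (y2 - y1) / (x2 - x1) = (0) / (5) mod 7 = 0
x3 = s^2 - x1 - x2 mod 7 = 0^2 - 1 - 6 = 0
y3 = s (x1 - x3) - y1 mod 7 = 0 * (1 - 0) - 3 = 4

P + Q = (0, 4)


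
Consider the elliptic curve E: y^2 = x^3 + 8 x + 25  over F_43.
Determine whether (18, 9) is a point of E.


Check whether y^2 = x^3 + 8 x + 25 (mod 43) for (x, y) = (18, 9).
LHS: y^2 = 9^2 mod 43 = 38
RHS: x^3 + 8 x + 25 = 18^3 + 8*18 + 25 mod 43 = 24
LHS != RHS

No, not on the curve


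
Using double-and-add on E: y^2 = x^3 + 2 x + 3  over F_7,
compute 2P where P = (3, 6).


k = 2 = 10_2 (binary, LSB first: 01)
Double-and-add from P = (3, 6):
  bit 0 = 0: acc unchanged = O
  bit 1 = 1: acc = O + (3, 1) = (3, 1)

2P = (3, 1)


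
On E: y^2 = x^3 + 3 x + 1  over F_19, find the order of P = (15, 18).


Compute successive multiples of P until we hit O:
  1P = (15, 18)
  2P = (17, 14)
  3P = (10, 10)
  4P = (11, 15)
  5P = (9, 15)
  6P = (0, 18)
  7P = (4, 1)
  8P = (6, 8)
  ... (continuing to 27P)
  27P = O

ord(P) = 27


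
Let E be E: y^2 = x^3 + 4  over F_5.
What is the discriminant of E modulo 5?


4 a^3 + 27 b^2 = 4*0^3 + 27*4^2 = 0 + 432 = 432
Delta = -16 * (432) = -6912
Delta mod 5 = 3

Delta = 3 (mod 5)


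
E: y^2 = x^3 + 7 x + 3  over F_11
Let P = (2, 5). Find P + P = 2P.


Doubling: s = (3 x1^2 + a) / (2 y1)
s = (3*2^2 + 7) / (2*5) mod 11 = 3
x3 = s^2 - 2 x1 mod 11 = 3^2 - 2*2 = 5
y3 = s (x1 - x3) - y1 mod 11 = 3 * (2 - 5) - 5 = 8

2P = (5, 8)


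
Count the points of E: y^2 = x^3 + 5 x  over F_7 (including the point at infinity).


For each x in F_7, count y with y^2 = x^3 + 5 x + 0 mod 7:
  x = 0: RHS = 0, y in [0]  -> 1 point(s)
  x = 2: RHS = 4, y in [2, 5]  -> 2 point(s)
  x = 3: RHS = 0, y in [0]  -> 1 point(s)
  x = 4: RHS = 0, y in [0]  -> 1 point(s)
  x = 6: RHS = 1, y in [1, 6]  -> 2 point(s)
Affine points: 7. Add the point at infinity: total = 8.

#E(F_7) = 8


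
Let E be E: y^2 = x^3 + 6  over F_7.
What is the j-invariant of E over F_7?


Delta = -16(4 a^3 + 27 b^2) mod 7 = 2
-1728 * (4 a)^3 = -1728 * (4*0)^3 mod 7 = 0
j = 0 * 2^(-1) mod 7 = 0

j = 0 (mod 7)


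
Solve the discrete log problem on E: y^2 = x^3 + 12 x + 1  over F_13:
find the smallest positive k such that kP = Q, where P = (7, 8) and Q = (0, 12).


Enumerate multiples of P until we hit Q = (0, 12):
  1P = (7, 8)
  2P = (0, 12)
Match found at i = 2.

k = 2


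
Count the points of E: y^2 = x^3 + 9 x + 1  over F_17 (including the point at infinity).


For each x in F_17, count y with y^2 = x^3 + 9 x + 1 mod 17:
  x = 0: RHS = 1, y in [1, 16]  -> 2 point(s)
  x = 3: RHS = 4, y in [2, 15]  -> 2 point(s)
  x = 4: RHS = 16, y in [4, 13]  -> 2 point(s)
  x = 5: RHS = 1, y in [1, 16]  -> 2 point(s)
  x = 6: RHS = 16, y in [4, 13]  -> 2 point(s)
  x = 7: RHS = 16, y in [4, 13]  -> 2 point(s)
  x = 12: RHS = 1, y in [1, 16]  -> 2 point(s)
  x = 14: RHS = 15, y in [7, 10]  -> 2 point(s)
  x = 15: RHS = 9, y in [3, 14]  -> 2 point(s)
  x = 16: RHS = 8, y in [5, 12]  -> 2 point(s)
Affine points: 20. Add the point at infinity: total = 21.

#E(F_17) = 21


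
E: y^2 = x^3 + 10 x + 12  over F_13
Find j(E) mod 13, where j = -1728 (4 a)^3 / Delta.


Delta = -16(4 a^3 + 27 b^2) mod 13 = 9
-1728 * (4 a)^3 = -1728 * (4*10)^3 mod 13 = 1
j = 1 * 9^(-1) mod 13 = 3

j = 3 (mod 13)


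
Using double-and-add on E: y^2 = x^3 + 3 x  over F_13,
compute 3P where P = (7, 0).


k = 3 = 11_2 (binary, LSB first: 11)
Double-and-add from P = (7, 0):
  bit 0 = 1: acc = O + (7, 0) = (7, 0)
  bit 1 = 1: acc = (7, 0) + O = (7, 0)

3P = (7, 0)


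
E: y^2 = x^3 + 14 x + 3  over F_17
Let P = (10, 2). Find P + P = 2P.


Doubling: s = (3 x1^2 + a) / (2 y1)
s = (3*10^2 + 14) / (2*2) mod 17 = 2
x3 = s^2 - 2 x1 mod 17 = 2^2 - 2*10 = 1
y3 = s (x1 - x3) - y1 mod 17 = 2 * (10 - 1) - 2 = 16

2P = (1, 16)


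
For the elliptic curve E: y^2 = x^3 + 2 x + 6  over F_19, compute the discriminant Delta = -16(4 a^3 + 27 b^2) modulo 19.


4 a^3 + 27 b^2 = 4*2^3 + 27*6^2 = 32 + 972 = 1004
Delta = -16 * (1004) = -16064
Delta mod 19 = 10

Delta = 10 (mod 19)


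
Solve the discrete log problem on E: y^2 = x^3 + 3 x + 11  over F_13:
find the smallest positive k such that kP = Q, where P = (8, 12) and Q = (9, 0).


Enumerate multiples of P until we hit Q = (9, 0):
  1P = (8, 12)
  2P = (10, 1)
  3P = (9, 0)
Match found at i = 3.

k = 3


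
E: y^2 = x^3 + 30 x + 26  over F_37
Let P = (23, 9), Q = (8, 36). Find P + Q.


P != Q, so use the chord formula.
s = (y2 - y1) / (x2 - x1) = (27) / (22) mod 37 = 13
x3 = s^2 - x1 - x2 mod 37 = 13^2 - 23 - 8 = 27
y3 = s (x1 - x3) - y1 mod 37 = 13 * (23 - 27) - 9 = 13

P + Q = (27, 13)


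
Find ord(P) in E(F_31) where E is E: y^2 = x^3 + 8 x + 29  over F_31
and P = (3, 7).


Compute successive multiples of P until we hit O:
  1P = (3, 7)
  2P = (8, 27)
  3P = (5, 16)
  4P = (20, 25)
  5P = (28, 3)
  6P = (28, 28)
  7P = (20, 6)
  8P = (5, 15)
  ... (continuing to 11P)
  11P = O

ord(P) = 11


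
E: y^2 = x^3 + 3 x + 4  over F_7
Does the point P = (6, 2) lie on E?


Check whether y^2 = x^3 + 3 x + 4 (mod 7) for (x, y) = (6, 2).
LHS: y^2 = 2^2 mod 7 = 4
RHS: x^3 + 3 x + 4 = 6^3 + 3*6 + 4 mod 7 = 0
LHS != RHS

No, not on the curve


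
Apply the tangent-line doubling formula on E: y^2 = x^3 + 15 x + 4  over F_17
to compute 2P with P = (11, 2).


Doubling: s = (3 x1^2 + a) / (2 y1)
s = (3*11^2 + 15) / (2*2) mod 17 = 1
x3 = s^2 - 2 x1 mod 17 = 1^2 - 2*11 = 13
y3 = s (x1 - x3) - y1 mod 17 = 1 * (11 - 13) - 2 = 13

2P = (13, 13)


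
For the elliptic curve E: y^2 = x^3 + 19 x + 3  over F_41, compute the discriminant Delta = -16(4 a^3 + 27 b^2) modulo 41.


4 a^3 + 27 b^2 = 4*19^3 + 27*3^2 = 27436 + 243 = 27679
Delta = -16 * (27679) = -442864
Delta mod 41 = 18

Delta = 18 (mod 41)


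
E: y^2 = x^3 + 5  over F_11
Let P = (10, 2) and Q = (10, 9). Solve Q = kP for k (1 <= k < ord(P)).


Enumerate multiples of P until we hit Q = (10, 9):
  1P = (10, 2)
  2P = (6, 1)
  3P = (4, 5)
  4P = (0, 4)
  5P = (5, 8)
  6P = (8, 0)
  7P = (5, 3)
  8P = (0, 7)
  9P = (4, 6)
  10P = (6, 10)
  11P = (10, 9)
Match found at i = 11.

k = 11


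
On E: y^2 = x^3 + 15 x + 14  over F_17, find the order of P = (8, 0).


Compute successive multiples of P until we hit O:
  1P = (8, 0)
  2P = O

ord(P) = 2


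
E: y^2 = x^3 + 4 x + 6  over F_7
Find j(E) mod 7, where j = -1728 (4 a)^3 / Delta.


Delta = -16(4 a^3 + 27 b^2) mod 7 = 1
-1728 * (4 a)^3 = -1728 * (4*4)^3 mod 7 = 1
j = 1 * 1^(-1) mod 7 = 1

j = 1 (mod 7)


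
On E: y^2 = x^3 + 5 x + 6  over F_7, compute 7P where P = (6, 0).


k = 7 = 111_2 (binary, LSB first: 111)
Double-and-add from P = (6, 0):
  bit 0 = 1: acc = O + (6, 0) = (6, 0)
  bit 1 = 1: acc = (6, 0) + O = (6, 0)
  bit 2 = 1: acc = (6, 0) + O = (6, 0)

7P = (6, 0)


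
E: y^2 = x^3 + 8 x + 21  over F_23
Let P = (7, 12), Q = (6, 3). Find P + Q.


P != Q, so use the chord formula.
s = (y2 - y1) / (x2 - x1) = (14) / (22) mod 23 = 9
x3 = s^2 - x1 - x2 mod 23 = 9^2 - 7 - 6 = 22
y3 = s (x1 - x3) - y1 mod 23 = 9 * (7 - 22) - 12 = 14

P + Q = (22, 14)


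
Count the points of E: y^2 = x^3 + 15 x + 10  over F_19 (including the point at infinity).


For each x in F_19, count y with y^2 = x^3 + 15 x + 10 mod 19:
  x = 1: RHS = 7, y in [8, 11]  -> 2 point(s)
  x = 3: RHS = 6, y in [5, 14]  -> 2 point(s)
  x = 4: RHS = 1, y in [1, 18]  -> 2 point(s)
  x = 5: RHS = 1, y in [1, 18]  -> 2 point(s)
  x = 9: RHS = 0, y in [0]  -> 1 point(s)
  x = 10: RHS = 1, y in [1, 18]  -> 2 point(s)
  x = 11: RHS = 5, y in [9, 10]  -> 2 point(s)
  x = 14: RHS = 0, y in [0]  -> 1 point(s)
  x = 15: RHS = 0, y in [0]  -> 1 point(s)
Affine points: 15. Add the point at infinity: total = 16.

#E(F_19) = 16


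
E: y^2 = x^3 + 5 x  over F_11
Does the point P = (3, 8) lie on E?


Check whether y^2 = x^3 + 5 x + 0 (mod 11) for (x, y) = (3, 8).
LHS: y^2 = 8^2 mod 11 = 9
RHS: x^3 + 5 x + 0 = 3^3 + 5*3 + 0 mod 11 = 9
LHS = RHS

Yes, on the curve


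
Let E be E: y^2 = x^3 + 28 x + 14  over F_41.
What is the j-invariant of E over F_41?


Delta = -16(4 a^3 + 27 b^2) mod 41 = 12
-1728 * (4 a)^3 = -1728 * (4*28)^3 mod 41 = 32
j = 32 * 12^(-1) mod 41 = 30

j = 30 (mod 41)


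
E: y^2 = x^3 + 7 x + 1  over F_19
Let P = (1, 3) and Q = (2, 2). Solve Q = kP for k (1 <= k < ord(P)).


Enumerate multiples of P until we hit Q = (2, 2):
  1P = (1, 3)
  2P = (5, 3)
  3P = (13, 16)
  4P = (10, 11)
  5P = (17, 6)
  6P = (2, 17)
  7P = (3, 7)
  8P = (0, 18)
  9P = (15, 17)
  10P = (4, 13)
  11P = (4, 6)
  12P = (15, 2)
  13P = (0, 1)
  14P = (3, 12)
  15P = (2, 2)
Match found at i = 15.

k = 15


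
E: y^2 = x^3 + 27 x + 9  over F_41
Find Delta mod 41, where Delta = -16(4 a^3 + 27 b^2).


4 a^3 + 27 b^2 = 4*27^3 + 27*9^2 = 78732 + 2187 = 80919
Delta = -16 * (80919) = -1294704
Delta mod 41 = 35

Delta = 35 (mod 41)


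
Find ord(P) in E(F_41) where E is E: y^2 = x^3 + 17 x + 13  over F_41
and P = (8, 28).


Compute successive multiples of P until we hit O:
  1P = (8, 28)
  2P = (34, 17)
  3P = (3, 3)
  4P = (14, 24)
  5P = (24, 10)
  6P = (25, 27)
  7P = (29, 7)
  8P = (5, 10)
  ... (continuing to 47P)
  47P = O

ord(P) = 47


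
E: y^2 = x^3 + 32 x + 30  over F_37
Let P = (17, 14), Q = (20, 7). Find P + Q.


P != Q, so use the chord formula.
s = (y2 - y1) / (x2 - x1) = (30) / (3) mod 37 = 10
x3 = s^2 - x1 - x2 mod 37 = 10^2 - 17 - 20 = 26
y3 = s (x1 - x3) - y1 mod 37 = 10 * (17 - 26) - 14 = 7

P + Q = (26, 7)


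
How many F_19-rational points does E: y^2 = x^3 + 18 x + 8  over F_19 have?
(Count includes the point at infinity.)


For each x in F_19, count y with y^2 = x^3 + 18 x + 8 mod 19:
  x = 4: RHS = 11, y in [7, 12]  -> 2 point(s)
  x = 6: RHS = 9, y in [3, 16]  -> 2 point(s)
  x = 9: RHS = 6, y in [5, 14]  -> 2 point(s)
  x = 11: RHS = 17, y in [6, 13]  -> 2 point(s)
  x = 13: RHS = 7, y in [8, 11]  -> 2 point(s)
  x = 15: RHS = 5, y in [9, 10]  -> 2 point(s)
Affine points: 12. Add the point at infinity: total = 13.

#E(F_19) = 13


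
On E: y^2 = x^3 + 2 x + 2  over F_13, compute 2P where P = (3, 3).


k = 2 = 10_2 (binary, LSB first: 01)
Double-and-add from P = (3, 3):
  bit 0 = 0: acc unchanged = O
  bit 1 = 1: acc = O + (4, 3) = (4, 3)

2P = (4, 3)


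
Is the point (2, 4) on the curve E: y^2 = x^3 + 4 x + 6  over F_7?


Check whether y^2 = x^3 + 4 x + 6 (mod 7) for (x, y) = (2, 4).
LHS: y^2 = 4^2 mod 7 = 2
RHS: x^3 + 4 x + 6 = 2^3 + 4*2 + 6 mod 7 = 1
LHS != RHS

No, not on the curve


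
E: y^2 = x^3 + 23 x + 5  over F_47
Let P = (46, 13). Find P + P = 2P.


Doubling: s = (3 x1^2 + a) / (2 y1)
s = (3*46^2 + 23) / (2*13) mod 47 = 1
x3 = s^2 - 2 x1 mod 47 = 1^2 - 2*46 = 3
y3 = s (x1 - x3) - y1 mod 47 = 1 * (46 - 3) - 13 = 30

2P = (3, 30)


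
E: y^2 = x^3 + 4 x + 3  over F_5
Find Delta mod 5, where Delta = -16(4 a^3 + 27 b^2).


4 a^3 + 27 b^2 = 4*4^3 + 27*3^2 = 256 + 243 = 499
Delta = -16 * (499) = -7984
Delta mod 5 = 1

Delta = 1 (mod 5)


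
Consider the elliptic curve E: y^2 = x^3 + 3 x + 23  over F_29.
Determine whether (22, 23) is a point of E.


Check whether y^2 = x^3 + 3 x + 23 (mod 29) for (x, y) = (22, 23).
LHS: y^2 = 23^2 mod 29 = 7
RHS: x^3 + 3 x + 23 = 22^3 + 3*22 + 23 mod 29 = 7
LHS = RHS

Yes, on the curve


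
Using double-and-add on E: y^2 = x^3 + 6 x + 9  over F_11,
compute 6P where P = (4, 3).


k = 6 = 110_2 (binary, LSB first: 011)
Double-and-add from P = (4, 3):
  bit 0 = 0: acc unchanged = O
  bit 1 = 1: acc = O + (7, 3) = (7, 3)
  bit 2 = 1: acc = (7, 3) + (1, 7) = (1, 4)

6P = (1, 4)


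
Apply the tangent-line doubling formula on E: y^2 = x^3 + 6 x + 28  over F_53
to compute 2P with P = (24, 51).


Doubling: s = (3 x1^2 + a) / (2 y1)
s = (3*24^2 + 6) / (2*51) mod 53 = 17
x3 = s^2 - 2 x1 mod 53 = 17^2 - 2*24 = 29
y3 = s (x1 - x3) - y1 mod 53 = 17 * (24 - 29) - 51 = 23

2P = (29, 23)


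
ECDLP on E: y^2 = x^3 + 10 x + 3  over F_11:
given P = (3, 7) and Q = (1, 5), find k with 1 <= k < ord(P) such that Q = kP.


Enumerate multiples of P until we hit Q = (1, 5):
  1P = (3, 7)
  2P = (8, 1)
  3P = (1, 6)
  4P = (10, 6)
  5P = (7, 3)
  6P = (2, 3)
  7P = (0, 5)
  8P = (6, 2)
  9P = (6, 9)
  10P = (0, 6)
  11P = (2, 8)
  12P = (7, 8)
  13P = (10, 5)
  14P = (1, 5)
Match found at i = 14.

k = 14


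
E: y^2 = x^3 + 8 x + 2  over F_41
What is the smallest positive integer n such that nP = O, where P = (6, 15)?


Compute successive multiples of P until we hit O:
  1P = (6, 15)
  2P = (25, 40)
  3P = (19, 24)
  4P = (24, 23)
  5P = (36, 40)
  6P = (35, 36)
  7P = (21, 1)
  8P = (32, 12)
  ... (continuing to 44P)
  44P = O

ord(P) = 44


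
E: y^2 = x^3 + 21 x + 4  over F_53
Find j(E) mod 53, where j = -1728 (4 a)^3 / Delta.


Delta = -16(4 a^3 + 27 b^2) mod 53 = 26
-1728 * (4 a)^3 = -1728 * (4*21)^3 mod 53 = 52
j = 52 * 26^(-1) mod 53 = 2

j = 2 (mod 53)


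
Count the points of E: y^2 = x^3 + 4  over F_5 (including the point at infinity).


For each x in F_5, count y with y^2 = x^3 + 0 x + 4 mod 5:
  x = 0: RHS = 4, y in [2, 3]  -> 2 point(s)
  x = 1: RHS = 0, y in [0]  -> 1 point(s)
  x = 3: RHS = 1, y in [1, 4]  -> 2 point(s)
Affine points: 5. Add the point at infinity: total = 6.

#E(F_5) = 6


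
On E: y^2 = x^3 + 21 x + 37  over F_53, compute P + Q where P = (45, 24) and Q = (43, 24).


P != Q, so use the chord formula.
s = (y2 - y1) / (x2 - x1) = (0) / (51) mod 53 = 0
x3 = s^2 - x1 - x2 mod 53 = 0^2 - 45 - 43 = 18
y3 = s (x1 - x3) - y1 mod 53 = 0 * (45 - 18) - 24 = 29

P + Q = (18, 29)


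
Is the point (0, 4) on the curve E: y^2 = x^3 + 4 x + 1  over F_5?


Check whether y^2 = x^3 + 4 x + 1 (mod 5) for (x, y) = (0, 4).
LHS: y^2 = 4^2 mod 5 = 1
RHS: x^3 + 4 x + 1 = 0^3 + 4*0 + 1 mod 5 = 1
LHS = RHS

Yes, on the curve


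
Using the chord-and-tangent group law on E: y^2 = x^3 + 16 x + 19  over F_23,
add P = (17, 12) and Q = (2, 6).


P != Q, so use the chord formula.
s = (y2 - y1) / (x2 - x1) = (17) / (8) mod 23 = 5
x3 = s^2 - x1 - x2 mod 23 = 5^2 - 17 - 2 = 6
y3 = s (x1 - x3) - y1 mod 23 = 5 * (17 - 6) - 12 = 20

P + Q = (6, 20)


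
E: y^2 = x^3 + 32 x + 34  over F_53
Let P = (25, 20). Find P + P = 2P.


Doubling: s = (3 x1^2 + a) / (2 y1)
s = (3*25^2 + 32) / (2*20) mod 53 = 49
x3 = s^2 - 2 x1 mod 53 = 49^2 - 2*25 = 19
y3 = s (x1 - x3) - y1 mod 53 = 49 * (25 - 19) - 20 = 9

2P = (19, 9)


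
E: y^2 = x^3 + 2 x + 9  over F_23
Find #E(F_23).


For each x in F_23, count y with y^2 = x^3 + 2 x + 9 mod 23:
  x = 0: RHS = 9, y in [3, 20]  -> 2 point(s)
  x = 1: RHS = 12, y in [9, 14]  -> 2 point(s)
  x = 4: RHS = 12, y in [9, 14]  -> 2 point(s)
  x = 5: RHS = 6, y in [11, 12]  -> 2 point(s)
  x = 8: RHS = 8, y in [10, 13]  -> 2 point(s)
  x = 12: RHS = 13, y in [6, 17]  -> 2 point(s)
  x = 13: RHS = 1, y in [1, 22]  -> 2 point(s)
  x = 18: RHS = 12, y in [9, 14]  -> 2 point(s)
  x = 19: RHS = 6, y in [11, 12]  -> 2 point(s)
  x = 22: RHS = 6, y in [11, 12]  -> 2 point(s)
Affine points: 20. Add the point at infinity: total = 21.

#E(F_23) = 21


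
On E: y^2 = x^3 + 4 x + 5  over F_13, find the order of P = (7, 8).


Compute successive multiples of P until we hit O:
  1P = (7, 8)
  2P = (9, 4)
  3P = (1, 6)
  4P = (8, 9)
  5P = (12, 0)
  6P = (8, 4)
  7P = (1, 7)
  8P = (9, 9)
  ... (continuing to 10P)
  10P = O

ord(P) = 10


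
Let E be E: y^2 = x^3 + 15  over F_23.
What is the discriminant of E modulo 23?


4 a^3 + 27 b^2 = 4*0^3 + 27*15^2 = 0 + 6075 = 6075
Delta = -16 * (6075) = -97200
Delta mod 23 = 21

Delta = 21 (mod 23)


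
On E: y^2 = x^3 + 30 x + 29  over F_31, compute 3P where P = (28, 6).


k = 3 = 11_2 (binary, LSB first: 11)
Double-and-add from P = (28, 6):
  bit 0 = 1: acc = O + (28, 6) = (28, 6)
  bit 1 = 1: acc = (28, 6) + (15, 17) = (21, 0)

3P = (21, 0)


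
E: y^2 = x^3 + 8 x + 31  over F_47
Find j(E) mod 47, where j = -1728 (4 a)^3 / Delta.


Delta = -16(4 a^3 + 27 b^2) mod 47 = 37
-1728 * (4 a)^3 = -1728 * (4*8)^3 mod 47 = 5
j = 5 * 37^(-1) mod 47 = 23

j = 23 (mod 47)


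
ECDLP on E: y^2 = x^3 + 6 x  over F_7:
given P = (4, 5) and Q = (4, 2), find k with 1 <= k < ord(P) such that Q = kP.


Enumerate multiples of P until we hit Q = (4, 2):
  1P = (4, 5)
  2P = (1, 0)
  3P = (4, 2)
Match found at i = 3.

k = 3


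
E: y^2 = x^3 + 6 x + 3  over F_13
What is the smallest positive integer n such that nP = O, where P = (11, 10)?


Compute successive multiples of P until we hit O:
  1P = (11, 10)
  2P = (0, 9)
  3P = (12, 10)
  4P = (3, 3)
  5P = (2, 6)
  6P = (1, 6)
  7P = (10, 6)
  8P = (8, 2)
  ... (continuing to 18P)
  18P = O

ord(P) = 18


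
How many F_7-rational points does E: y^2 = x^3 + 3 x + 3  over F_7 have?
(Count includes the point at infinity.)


For each x in F_7, count y with y^2 = x^3 + 3 x + 3 mod 7:
  x = 1: RHS = 0, y in [0]  -> 1 point(s)
  x = 3: RHS = 4, y in [2, 5]  -> 2 point(s)
  x = 4: RHS = 2, y in [3, 4]  -> 2 point(s)
Affine points: 5. Add the point at infinity: total = 6.

#E(F_7) = 6


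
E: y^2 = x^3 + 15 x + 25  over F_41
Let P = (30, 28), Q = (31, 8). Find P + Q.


P != Q, so use the chord formula.
s = (y2 - y1) / (x2 - x1) = (21) / (1) mod 41 = 21
x3 = s^2 - x1 - x2 mod 41 = 21^2 - 30 - 31 = 11
y3 = s (x1 - x3) - y1 mod 41 = 21 * (30 - 11) - 28 = 2

P + Q = (11, 2)


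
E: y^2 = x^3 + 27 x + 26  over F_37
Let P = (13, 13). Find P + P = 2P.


Doubling: s = (3 x1^2 + a) / (2 y1)
s = (3*13^2 + 27) / (2*13) mod 37 = 12
x3 = s^2 - 2 x1 mod 37 = 12^2 - 2*13 = 7
y3 = s (x1 - x3) - y1 mod 37 = 12 * (13 - 7) - 13 = 22

2P = (7, 22)


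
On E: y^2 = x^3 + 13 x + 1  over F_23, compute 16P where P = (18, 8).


k = 16 = 10000_2 (binary, LSB first: 00001)
Double-and-add from P = (18, 8):
  bit 0 = 0: acc unchanged = O
  bit 1 = 0: acc unchanged = O
  bit 2 = 0: acc unchanged = O
  bit 3 = 0: acc unchanged = O
  bit 4 = 1: acc = O + (20, 21) = (20, 21)

16P = (20, 21)


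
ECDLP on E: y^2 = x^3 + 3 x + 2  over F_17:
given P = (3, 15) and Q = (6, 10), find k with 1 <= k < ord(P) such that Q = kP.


Enumerate multiples of P until we hit Q = (6, 10):
  1P = (3, 15)
  2P = (12, 10)
  3P = (0, 6)
  4P = (6, 10)
Match found at i = 4.

k = 4


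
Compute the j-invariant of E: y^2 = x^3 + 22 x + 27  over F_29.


Delta = -16(4 a^3 + 27 b^2) mod 29 = 11
-1728 * (4 a)^3 = -1728 * (4*22)^3 mod 29 = 12
j = 12 * 11^(-1) mod 29 = 9

j = 9 (mod 29)


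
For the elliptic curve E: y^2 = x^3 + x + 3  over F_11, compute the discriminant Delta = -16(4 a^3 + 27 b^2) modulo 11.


4 a^3 + 27 b^2 = 4*1^3 + 27*3^2 = 4 + 243 = 247
Delta = -16 * (247) = -3952
Delta mod 11 = 8

Delta = 8 (mod 11)


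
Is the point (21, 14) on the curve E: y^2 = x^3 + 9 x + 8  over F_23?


Check whether y^2 = x^3 + 9 x + 8 (mod 23) for (x, y) = (21, 14).
LHS: y^2 = 14^2 mod 23 = 12
RHS: x^3 + 9 x + 8 = 21^3 + 9*21 + 8 mod 23 = 5
LHS != RHS

No, not on the curve


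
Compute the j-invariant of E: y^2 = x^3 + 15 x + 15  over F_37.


Delta = -16(4 a^3 + 27 b^2) mod 37 = 5
-1728 * (4 a)^3 = -1728 * (4*15)^3 mod 37 = 8
j = 8 * 5^(-1) mod 37 = 9

j = 9 (mod 37)


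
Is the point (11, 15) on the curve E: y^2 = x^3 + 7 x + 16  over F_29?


Check whether y^2 = x^3 + 7 x + 16 (mod 29) for (x, y) = (11, 15).
LHS: y^2 = 15^2 mod 29 = 22
RHS: x^3 + 7 x + 16 = 11^3 + 7*11 + 16 mod 29 = 3
LHS != RHS

No, not on the curve


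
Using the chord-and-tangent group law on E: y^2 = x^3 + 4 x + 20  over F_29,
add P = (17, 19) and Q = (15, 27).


P != Q, so use the chord formula.
s = (y2 - y1) / (x2 - x1) = (8) / (27) mod 29 = 25
x3 = s^2 - x1 - x2 mod 29 = 25^2 - 17 - 15 = 13
y3 = s (x1 - x3) - y1 mod 29 = 25 * (17 - 13) - 19 = 23

P + Q = (13, 23)


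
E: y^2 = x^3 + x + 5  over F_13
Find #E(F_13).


For each x in F_13, count y with y^2 = x^3 + 1 x + 5 mod 13:
  x = 3: RHS = 9, y in [3, 10]  -> 2 point(s)
  x = 7: RHS = 4, y in [2, 11]  -> 2 point(s)
  x = 10: RHS = 1, y in [1, 12]  -> 2 point(s)
  x = 12: RHS = 3, y in [4, 9]  -> 2 point(s)
Affine points: 8. Add the point at infinity: total = 9.

#E(F_13) = 9


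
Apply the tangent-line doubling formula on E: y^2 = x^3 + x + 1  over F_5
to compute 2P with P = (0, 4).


Doubling: s = (3 x1^2 + a) / (2 y1)
s = (3*0^2 + 1) / (2*4) mod 5 = 2
x3 = s^2 - 2 x1 mod 5 = 2^2 - 2*0 = 4
y3 = s (x1 - x3) - y1 mod 5 = 2 * (0 - 4) - 4 = 3

2P = (4, 3)


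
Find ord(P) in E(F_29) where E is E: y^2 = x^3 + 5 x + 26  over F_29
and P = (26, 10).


Compute successive multiples of P until we hit O:
  1P = (26, 10)
  2P = (19, 7)
  3P = (12, 25)
  4P = (21, 24)
  5P = (20, 8)
  6P = (25, 0)
  7P = (20, 21)
  8P = (21, 5)
  ... (continuing to 12P)
  12P = O

ord(P) = 12


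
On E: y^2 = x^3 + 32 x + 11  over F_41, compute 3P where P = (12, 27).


k = 3 = 11_2 (binary, LSB first: 11)
Double-and-add from P = (12, 27):
  bit 0 = 1: acc = O + (12, 27) = (12, 27)
  bit 1 = 1: acc = (12, 27) + (18, 8) = (29, 20)

3P = (29, 20)


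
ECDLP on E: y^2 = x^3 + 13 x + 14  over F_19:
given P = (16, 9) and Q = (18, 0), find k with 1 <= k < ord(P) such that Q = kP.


Enumerate multiples of P until we hit Q = (18, 0):
  1P = (16, 9)
  2P = (10, 17)
  3P = (18, 0)
Match found at i = 3.

k = 3


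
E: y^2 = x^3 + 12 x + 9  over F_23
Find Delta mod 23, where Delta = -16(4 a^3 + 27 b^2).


4 a^3 + 27 b^2 = 4*12^3 + 27*9^2 = 6912 + 2187 = 9099
Delta = -16 * (9099) = -145584
Delta mod 23 = 6

Delta = 6 (mod 23)


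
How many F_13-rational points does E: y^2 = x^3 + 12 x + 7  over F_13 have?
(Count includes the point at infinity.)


For each x in F_13, count y with y^2 = x^3 + 12 x + 7 mod 13:
  x = 2: RHS = 0, y in [0]  -> 1 point(s)
  x = 5: RHS = 10, y in [6, 7]  -> 2 point(s)
  x = 6: RHS = 9, y in [3, 10]  -> 2 point(s)
  x = 8: RHS = 4, y in [2, 11]  -> 2 point(s)
  x = 9: RHS = 12, y in [5, 8]  -> 2 point(s)
  x = 10: RHS = 9, y in [3, 10]  -> 2 point(s)
  x = 11: RHS = 1, y in [1, 12]  -> 2 point(s)
Affine points: 13. Add the point at infinity: total = 14.

#E(F_13) = 14


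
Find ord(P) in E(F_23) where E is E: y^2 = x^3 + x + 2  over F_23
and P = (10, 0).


Compute successive multiples of P until we hit O:
  1P = (10, 0)
  2P = O

ord(P) = 2


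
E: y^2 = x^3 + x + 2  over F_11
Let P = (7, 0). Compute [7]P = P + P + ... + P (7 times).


k = 7 = 111_2 (binary, LSB first: 111)
Double-and-add from P = (7, 0):
  bit 0 = 1: acc = O + (7, 0) = (7, 0)
  bit 1 = 1: acc = (7, 0) + O = (7, 0)
  bit 2 = 1: acc = (7, 0) + O = (7, 0)

7P = (7, 0)


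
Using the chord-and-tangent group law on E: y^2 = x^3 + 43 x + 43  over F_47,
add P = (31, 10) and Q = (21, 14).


P != Q, so use the chord formula.
s = (y2 - y1) / (x2 - x1) = (4) / (37) mod 47 = 9
x3 = s^2 - x1 - x2 mod 47 = 9^2 - 31 - 21 = 29
y3 = s (x1 - x3) - y1 mod 47 = 9 * (31 - 29) - 10 = 8

P + Q = (29, 8)


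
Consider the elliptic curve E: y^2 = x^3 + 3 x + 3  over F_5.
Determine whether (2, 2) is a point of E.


Check whether y^2 = x^3 + 3 x + 3 (mod 5) for (x, y) = (2, 2).
LHS: y^2 = 2^2 mod 5 = 4
RHS: x^3 + 3 x + 3 = 2^3 + 3*2 + 3 mod 5 = 2
LHS != RHS

No, not on the curve


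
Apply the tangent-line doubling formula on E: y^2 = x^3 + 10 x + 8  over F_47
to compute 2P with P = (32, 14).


Doubling: s = (3 x1^2 + a) / (2 y1)
s = (3*32^2 + 10) / (2*14) mod 47 = 6
x3 = s^2 - 2 x1 mod 47 = 6^2 - 2*32 = 19
y3 = s (x1 - x3) - y1 mod 47 = 6 * (32 - 19) - 14 = 17

2P = (19, 17)


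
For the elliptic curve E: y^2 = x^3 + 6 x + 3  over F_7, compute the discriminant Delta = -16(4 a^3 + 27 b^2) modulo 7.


4 a^3 + 27 b^2 = 4*6^3 + 27*3^2 = 864 + 243 = 1107
Delta = -16 * (1107) = -17712
Delta mod 7 = 5

Delta = 5 (mod 7)


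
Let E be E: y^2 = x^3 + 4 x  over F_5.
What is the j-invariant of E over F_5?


Delta = -16(4 a^3 + 27 b^2) mod 5 = 4
-1728 * (4 a)^3 = -1728 * (4*4)^3 mod 5 = 2
j = 2 * 4^(-1) mod 5 = 3

j = 3 (mod 5)


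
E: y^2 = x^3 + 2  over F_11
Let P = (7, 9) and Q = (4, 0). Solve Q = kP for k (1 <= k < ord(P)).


Enumerate multiples of P until we hit Q = (4, 0):
  1P = (7, 9)
  2P = (9, 4)
  3P = (4, 0)
Match found at i = 3.

k = 3


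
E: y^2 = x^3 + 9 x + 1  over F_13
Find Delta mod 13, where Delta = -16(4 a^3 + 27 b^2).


4 a^3 + 27 b^2 = 4*9^3 + 27*1^2 = 2916 + 27 = 2943
Delta = -16 * (2943) = -47088
Delta mod 13 = 11

Delta = 11 (mod 13)


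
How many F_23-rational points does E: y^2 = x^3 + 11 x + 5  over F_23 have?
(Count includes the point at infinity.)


For each x in F_23, count y with y^2 = x^3 + 11 x + 5 mod 23:
  x = 2: RHS = 12, y in [9, 14]  -> 2 point(s)
  x = 5: RHS = 1, y in [1, 22]  -> 2 point(s)
  x = 11: RHS = 8, y in [10, 13]  -> 2 point(s)
  x = 12: RHS = 2, y in [5, 18]  -> 2 point(s)
  x = 15: RHS = 3, y in [7, 16]  -> 2 point(s)
  x = 18: RHS = 9, y in [3, 20]  -> 2 point(s)
  x = 19: RHS = 12, y in [9, 14]  -> 2 point(s)
  x = 22: RHS = 16, y in [4, 19]  -> 2 point(s)
Affine points: 16. Add the point at infinity: total = 17.

#E(F_23) = 17
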